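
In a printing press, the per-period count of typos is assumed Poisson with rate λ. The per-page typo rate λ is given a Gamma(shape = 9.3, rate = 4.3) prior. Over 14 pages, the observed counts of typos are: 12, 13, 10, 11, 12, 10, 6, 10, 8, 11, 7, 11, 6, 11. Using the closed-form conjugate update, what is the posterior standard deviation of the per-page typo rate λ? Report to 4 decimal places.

0.6632

With a Gamma(shape α, rate β) prior, the Poisson likelihood is conjugate: the posterior is Gamma(α + ΣXᵢ, β + n).
Sum of counts S = 138 over n = 14 pages.
Posterior: Gamma(α+S, β+n) = Gamma(9.3+138, 4.3+14) = Gamma(147.3, 18.3).
SD = √α/β = √147.3/18.3 = 0.6632.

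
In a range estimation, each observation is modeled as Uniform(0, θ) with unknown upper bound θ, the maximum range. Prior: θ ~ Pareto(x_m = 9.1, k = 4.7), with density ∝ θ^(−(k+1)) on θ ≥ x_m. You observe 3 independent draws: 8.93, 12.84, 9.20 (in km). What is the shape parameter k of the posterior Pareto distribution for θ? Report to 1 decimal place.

A Pareto(scale x_m, shape k) prior on the upper bound θ of Uniform(0, θ) is conjugate: posterior is Pareto(max(x_m, max xᵢ), k + n).
Sample maximum = 12.84; prior scale x_m = 9.1 → posterior scale = max = 12.84.
Posterior shape = 4.7 + 3 = 7.7.
Posterior shape k = 7.7.

7.7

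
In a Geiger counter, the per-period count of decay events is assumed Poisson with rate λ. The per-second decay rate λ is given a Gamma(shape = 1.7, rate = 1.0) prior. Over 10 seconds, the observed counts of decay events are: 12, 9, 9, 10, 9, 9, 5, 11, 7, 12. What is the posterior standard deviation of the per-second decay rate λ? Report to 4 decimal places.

With a Gamma(shape α, rate β) prior, the Poisson likelihood is conjugate: the posterior is Gamma(α + ΣXᵢ, β + n).
Sum of counts S = 93 over n = 10 seconds.
Posterior: Gamma(α+S, β+n) = Gamma(1.7+93, 1.0+10) = Gamma(94.7, 11.0).
SD = √α/β = √94.7/11.0 = 0.8847.

0.8847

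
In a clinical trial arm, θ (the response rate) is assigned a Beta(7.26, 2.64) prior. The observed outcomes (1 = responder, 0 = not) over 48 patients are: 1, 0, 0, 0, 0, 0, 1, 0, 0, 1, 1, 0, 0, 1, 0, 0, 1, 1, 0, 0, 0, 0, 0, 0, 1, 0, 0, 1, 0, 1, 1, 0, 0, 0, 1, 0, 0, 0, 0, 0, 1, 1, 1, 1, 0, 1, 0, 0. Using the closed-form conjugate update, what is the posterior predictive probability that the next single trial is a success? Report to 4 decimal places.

0.4190

The Beta prior is conjugate to a Binomial/Bernoulli likelihood; the update adds successes to α and failures to β.
Posterior: Beta(α+k, β+n−k) = Beta(7.26+17, 2.64+31) = Beta(24.26, 33.64).
For a single future Bernoulli trial, P(success | data) = α/(α+β) = 0.4190.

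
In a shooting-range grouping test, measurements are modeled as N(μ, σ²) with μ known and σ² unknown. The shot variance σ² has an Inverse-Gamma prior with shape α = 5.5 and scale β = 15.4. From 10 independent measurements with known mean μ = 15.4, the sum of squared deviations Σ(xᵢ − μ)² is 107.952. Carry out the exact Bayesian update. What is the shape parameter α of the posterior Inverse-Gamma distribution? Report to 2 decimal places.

10.50

With known mean μ and an Inverse-Gamma(α, β) prior on σ², the Normal likelihood is conjugate: posterior is Inv-Gamma(α + n/2, β + Σ(xᵢ−μ)²/2).
Posterior: Inv-Gamma(5.5 + 10/2, 15.4 + 107.952/2) = Inv-Gamma(10.50, 69.3760).
Posterior α = 10.50.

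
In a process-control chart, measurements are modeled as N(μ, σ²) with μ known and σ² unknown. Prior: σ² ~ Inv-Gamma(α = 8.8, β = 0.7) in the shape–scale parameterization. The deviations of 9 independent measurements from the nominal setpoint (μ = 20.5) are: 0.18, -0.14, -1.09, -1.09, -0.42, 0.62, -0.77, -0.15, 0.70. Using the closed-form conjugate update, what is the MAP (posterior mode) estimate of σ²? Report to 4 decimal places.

0.1921

With known mean μ and an Inverse-Gamma(α, β) prior on σ², the Normal likelihood is conjugate: posterior is Inv-Gamma(α + n/2, β + Σ(xᵢ−μ)²/2).
Σ(xᵢ−μ)² = (0.18)² + (-0.14)² + (-1.09)² + (-1.09)² + (-0.42)² + (0.62)² + (-0.77)² + (-0.15)² + (0.70)² = 4.0944.
Posterior: Inv-Gamma(8.8 + 9/2, 0.7 + 4.0944/2) = Inv-Gamma(13.30, 2.74720).
Mode = β/(α+1) = 2.74720/14.30 = 0.1921.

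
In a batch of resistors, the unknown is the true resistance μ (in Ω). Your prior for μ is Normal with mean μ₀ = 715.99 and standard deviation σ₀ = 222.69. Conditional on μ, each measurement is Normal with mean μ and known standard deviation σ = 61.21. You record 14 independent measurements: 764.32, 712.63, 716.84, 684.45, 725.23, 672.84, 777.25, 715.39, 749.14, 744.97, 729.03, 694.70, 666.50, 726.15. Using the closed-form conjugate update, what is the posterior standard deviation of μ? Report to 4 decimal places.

For Normal data with known variance σ², a Normal(μ₀, σ₀²) prior on μ is conjugate. Posterior precision = 1/σ₀² + n/σ²; posterior mean is the precision-weighted average of μ₀ and x̄.
σ₀² = 222.69² = 49590.8361, σ² = 61.21² = 3746.6641; σ² + n·σ₀² = 3746.6641 + 14·49590.8361 = 698018.3695.
Posterior precision = 1/σ₀² + n/σ² = 1/49590.8361 + 14/3746.6641 = (σ² + n·σ₀²)/(σ₀²σ²) = 698018.3695/(49590.8361·3746.6641); posterior variance σₙ² = σ₀²σ²/(σ² + n·σ₀²) = 49590.8361·3746.6641/698018.3695 = 266.182401.
Posterior SD = √σₙ² = √(49590.8361·3746.6641/698018.3695) = 16.3151.

16.3151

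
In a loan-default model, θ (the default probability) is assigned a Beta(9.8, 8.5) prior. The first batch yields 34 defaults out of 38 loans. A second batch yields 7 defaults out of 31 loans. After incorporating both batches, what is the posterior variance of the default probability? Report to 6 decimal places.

0.002755

The Beta prior is conjugate to a Binomial/Bernoulli likelihood; the update adds successes to α and failures to β.
After batch 1: Beta(9.8+34, 8.5+4) = Beta(43.8, 12.5).
After batch 2: Beta(43.8+7, 12.5+24) = Beta(50.8, 36.5).
Var = αβ/((α+β)²(α+β+1)) = 50.8·36.5/(87.3²·88.3) = 0.002755.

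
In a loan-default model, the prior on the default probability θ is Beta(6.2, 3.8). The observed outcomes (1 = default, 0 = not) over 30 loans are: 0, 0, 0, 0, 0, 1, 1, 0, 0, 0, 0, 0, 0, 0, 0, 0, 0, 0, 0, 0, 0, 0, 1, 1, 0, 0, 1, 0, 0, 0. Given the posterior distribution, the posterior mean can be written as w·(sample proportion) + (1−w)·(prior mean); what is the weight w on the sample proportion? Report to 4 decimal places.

0.7500

The Beta prior is conjugate to a Binomial/Bernoulli likelihood; the update adds successes to α and failures to β.
Posterior mean = (α₀+k)/(α₀+β₀+n) = [n/(α₀+β₀+n)]·(k/n) + [(α₀+β₀)/(α₀+β₀+n)]·α₀/(α₀+β₀), so only n and the prior enter the weight.
The weight on the data is w = n/(α₀+β₀+n) = 30/(6.2+3.8+30) = 30/40.0 = 0.7500.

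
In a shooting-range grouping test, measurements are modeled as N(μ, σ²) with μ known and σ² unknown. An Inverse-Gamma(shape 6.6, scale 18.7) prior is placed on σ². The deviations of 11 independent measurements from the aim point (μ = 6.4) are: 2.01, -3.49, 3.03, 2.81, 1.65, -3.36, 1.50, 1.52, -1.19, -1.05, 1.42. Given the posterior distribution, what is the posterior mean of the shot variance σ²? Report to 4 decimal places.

With known mean μ and an Inverse-Gamma(α, β) prior on σ², the Normal likelihood is conjugate: posterior is Inv-Gamma(α + n/2, β + Σ(xᵢ−μ)²/2).
Σ(xᵢ−μ)² = (2.01)² + (-3.49)² + (3.03)² + (2.81)² + (1.65)² + (-3.36)² + (1.50)² + (1.52)² + (-1.19)² + (-1.05)² + (1.42)² = 56.4047.
Posterior: Inv-Gamma(6.6 + 11/2, 18.7 + 56.4047/2) = Inv-Gamma(12.10, 46.90235).
E[σ²|data] = β/(α−1) = 46.90235/11.10 = 4.2254.

4.2254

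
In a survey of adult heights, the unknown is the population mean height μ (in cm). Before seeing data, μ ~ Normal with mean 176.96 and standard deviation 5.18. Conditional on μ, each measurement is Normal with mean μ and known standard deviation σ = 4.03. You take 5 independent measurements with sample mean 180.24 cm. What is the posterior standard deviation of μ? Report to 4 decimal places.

1.7022

For Normal data with known variance σ², a Normal(μ₀, σ₀²) prior on μ is conjugate. Posterior precision = 1/σ₀² + n/σ²; posterior mean is the precision-weighted average of μ₀ and x̄.
σ₀² = 5.18² = 26.8324, σ² = 4.03² = 16.2409; σ² + n·σ₀² = 16.2409 + 5·26.8324 = 150.4029.
Posterior precision = 1/σ₀² + n/σ² = 1/26.8324 + 5/16.2409 = (σ² + n·σ₀²)/(σ₀²σ²) = 150.4029/(26.8324·16.2409); posterior variance σₙ² = σ₀²σ²/(σ² + n·σ₀²) = 26.8324·16.2409/150.4029 = 2.897433.
Posterior SD = √σₙ² = √(26.8324·16.2409/150.4029) = 1.7022.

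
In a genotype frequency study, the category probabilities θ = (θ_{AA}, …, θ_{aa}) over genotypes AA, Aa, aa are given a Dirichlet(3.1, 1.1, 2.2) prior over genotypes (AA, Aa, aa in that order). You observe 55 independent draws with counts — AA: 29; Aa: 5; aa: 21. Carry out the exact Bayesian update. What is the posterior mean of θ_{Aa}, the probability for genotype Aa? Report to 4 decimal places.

0.0993

The Dirichlet prior is conjugate to the Multinomial likelihood: each posterior αⱼ = prior αⱼ + observed count nⱼ.
Posterior concentration: (32.1, 6.1, 23.2), total = 61.4.
E[θ_{Aa}|data] = α_{Aa}/Σα = 6.1/61.4 = 0.0993.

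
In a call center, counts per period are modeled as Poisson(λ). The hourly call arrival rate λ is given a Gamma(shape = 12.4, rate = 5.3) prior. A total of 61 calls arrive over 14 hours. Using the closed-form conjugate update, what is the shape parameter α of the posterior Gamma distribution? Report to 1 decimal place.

73.4

With a Gamma(shape α, rate β) prior, the Poisson likelihood is conjugate: the posterior is Gamma(α + ΣXᵢ, β + n).
Posterior: Gamma(α+S, β+n) = Gamma(12.4+61, 5.3+14) = Gamma(73.4, 19.3).
Posterior α = 73.4.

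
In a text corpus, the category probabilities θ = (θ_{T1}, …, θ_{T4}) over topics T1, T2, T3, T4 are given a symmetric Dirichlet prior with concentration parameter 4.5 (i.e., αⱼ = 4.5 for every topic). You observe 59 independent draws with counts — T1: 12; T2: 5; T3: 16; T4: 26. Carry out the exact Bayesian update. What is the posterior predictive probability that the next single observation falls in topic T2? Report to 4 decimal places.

The Dirichlet prior is conjugate to the Multinomial likelihood: each posterior αⱼ = prior αⱼ + observed count nⱼ.
Posterior concentration: (16.5, 9.5, 20.5, 30.5), total = 77.0.
P(next = T2 | data) = α_{T2}/Σα = 0.1234.

0.1234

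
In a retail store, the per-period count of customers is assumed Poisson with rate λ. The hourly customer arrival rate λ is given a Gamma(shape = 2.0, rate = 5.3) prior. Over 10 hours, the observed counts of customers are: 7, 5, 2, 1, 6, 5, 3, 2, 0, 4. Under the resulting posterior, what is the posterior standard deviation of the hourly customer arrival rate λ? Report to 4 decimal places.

0.3976

With a Gamma(shape α, rate β) prior, the Poisson likelihood is conjugate: the posterior is Gamma(α + ΣXᵢ, β + n).
Sum of counts S = 35 over n = 10 hours.
Posterior: Gamma(α+S, β+n) = Gamma(2.0+35, 5.3+10) = Gamma(37.0, 15.3).
SD = √α/β = √37.0/15.3 = 0.3976.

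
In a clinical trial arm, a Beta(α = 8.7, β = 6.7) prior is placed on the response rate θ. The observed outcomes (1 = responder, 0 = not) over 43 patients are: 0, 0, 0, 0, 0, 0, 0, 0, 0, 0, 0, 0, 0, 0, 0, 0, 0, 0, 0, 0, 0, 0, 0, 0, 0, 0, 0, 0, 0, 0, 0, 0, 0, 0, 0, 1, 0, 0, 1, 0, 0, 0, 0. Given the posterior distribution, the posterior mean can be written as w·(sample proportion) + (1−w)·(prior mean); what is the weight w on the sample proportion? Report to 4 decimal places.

0.7363

The Beta prior is conjugate to a Binomial/Bernoulli likelihood; the update adds successes to α and failures to β.
Posterior mean = (α₀+k)/(α₀+β₀+n) = [n/(α₀+β₀+n)]·(k/n) + [(α₀+β₀)/(α₀+β₀+n)]·α₀/(α₀+β₀), so only n and the prior enter the weight.
The weight on the data is w = n/(α₀+β₀+n) = 43/(8.7+6.7+43) = 43/58.4 = 0.7363.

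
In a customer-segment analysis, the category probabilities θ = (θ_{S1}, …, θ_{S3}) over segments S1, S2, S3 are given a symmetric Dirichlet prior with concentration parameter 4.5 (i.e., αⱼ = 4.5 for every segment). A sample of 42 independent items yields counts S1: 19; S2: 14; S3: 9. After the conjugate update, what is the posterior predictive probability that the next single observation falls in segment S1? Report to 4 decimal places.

0.4234

The Dirichlet prior is conjugate to the Multinomial likelihood: each posterior αⱼ = prior αⱼ + observed count nⱼ.
Posterior concentration: (23.5, 18.5, 13.5), total = 55.5.
P(next = S1 | data) = α_{S1}/Σα = 0.4234.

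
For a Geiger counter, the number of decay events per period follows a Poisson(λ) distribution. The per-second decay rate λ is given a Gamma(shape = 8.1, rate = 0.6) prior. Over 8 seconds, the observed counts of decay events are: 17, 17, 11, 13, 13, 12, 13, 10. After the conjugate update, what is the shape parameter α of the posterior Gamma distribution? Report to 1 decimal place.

With a Gamma(shape α, rate β) prior, the Poisson likelihood is conjugate: the posterior is Gamma(α + ΣXᵢ, β + n).
Sum of counts S = 106 over n = 8 seconds.
Posterior: Gamma(α+S, β+n) = Gamma(8.1+106, 0.6+8) = Gamma(114.1, 8.6).
Posterior α = 114.1.

114.1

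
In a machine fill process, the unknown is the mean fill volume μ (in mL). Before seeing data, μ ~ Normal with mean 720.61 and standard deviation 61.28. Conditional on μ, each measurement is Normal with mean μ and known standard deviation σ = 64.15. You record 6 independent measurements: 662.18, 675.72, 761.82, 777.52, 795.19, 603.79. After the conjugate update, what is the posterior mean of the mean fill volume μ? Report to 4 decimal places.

713.9244

For Normal data with known variance σ², a Normal(μ₀, σ₀²) prior on μ is conjugate. Posterior precision = 1/σ₀² + n/σ²; posterior mean is the precision-weighted average of μ₀ and x̄.
Σxᵢ = 662.18 + 675.72 + 761.82 + 777.52 + 795.19 + 603.79 = 4276.22, so n·x̄ = 4276.22.
σ₀² = 61.28² = 3755.2384, σ² = 64.15² = 4115.2225; σ² + n·σ₀² = 4115.2225 + 6·3755.2384 = 26646.6529.
Posterior mean = (μ₀/σ₀² + n·x̄/σ²)/(1/σ₀² + n/σ²) = (σ²·μ₀ + σ₀²·n·x̄)/(σ² + n·σ₀²) = (4115.2225·720.61 + 3755.2384·4276.22)/26646.6529 = 19023696.036573/26646.6529 = 713.9244.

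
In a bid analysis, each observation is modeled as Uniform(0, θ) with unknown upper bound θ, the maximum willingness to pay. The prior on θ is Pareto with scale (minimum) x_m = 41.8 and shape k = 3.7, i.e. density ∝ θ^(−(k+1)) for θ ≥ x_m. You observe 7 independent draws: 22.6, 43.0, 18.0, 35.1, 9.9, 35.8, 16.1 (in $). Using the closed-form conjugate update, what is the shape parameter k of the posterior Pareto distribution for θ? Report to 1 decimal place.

A Pareto(scale x_m, shape k) prior on the upper bound θ of Uniform(0, θ) is conjugate: posterior is Pareto(max(x_m, max xᵢ), k + n).
Sample maximum = 43.0; prior scale x_m = 41.8 → posterior scale = max = 43.0.
Posterior shape = 3.7 + 7 = 10.7.
Posterior shape k = 10.7.

10.7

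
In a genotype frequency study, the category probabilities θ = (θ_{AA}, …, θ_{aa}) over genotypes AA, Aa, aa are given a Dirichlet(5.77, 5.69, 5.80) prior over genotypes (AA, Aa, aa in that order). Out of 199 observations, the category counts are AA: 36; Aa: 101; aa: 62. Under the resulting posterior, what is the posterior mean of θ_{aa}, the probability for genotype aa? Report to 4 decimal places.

The Dirichlet prior is conjugate to the Multinomial likelihood: each posterior αⱼ = prior αⱼ + observed count nⱼ.
Posterior concentration: (41.77, 106.69, 67.80), total = 216.26.
E[θ_{aa}|data] = α_{aa}/Σα = 67.80/216.26 = 0.3135.

0.3135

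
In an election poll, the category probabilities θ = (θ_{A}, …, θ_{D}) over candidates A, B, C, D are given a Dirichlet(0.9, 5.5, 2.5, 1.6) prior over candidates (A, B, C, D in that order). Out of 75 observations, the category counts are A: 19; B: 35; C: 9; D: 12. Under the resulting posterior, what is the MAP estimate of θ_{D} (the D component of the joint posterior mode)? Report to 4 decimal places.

0.1546

The Dirichlet prior is conjugate to the Multinomial likelihood: each posterior αⱼ = prior αⱼ + observed count nⱼ.
Posterior concentration: (19.9, 40.5, 11.5, 13.6), total = 85.5.
Joint mode component: (α_{D}−1)/(Σα−K) = 12.6/81.5 = 0.1546.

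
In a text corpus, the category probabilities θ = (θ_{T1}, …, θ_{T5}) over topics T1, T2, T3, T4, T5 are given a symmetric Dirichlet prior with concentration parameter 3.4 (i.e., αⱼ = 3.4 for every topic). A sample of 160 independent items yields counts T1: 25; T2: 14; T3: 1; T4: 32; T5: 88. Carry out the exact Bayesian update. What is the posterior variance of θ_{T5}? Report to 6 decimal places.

The Dirichlet prior is conjugate to the Multinomial likelihood: each posterior αⱼ = prior αⱼ + observed count nⱼ.
Posterior concentration: (28.4, 17.4, 4.4, 35.4, 91.4), total = 177.0.
Var[θ_j] = α_j(Σα−α_j)/((Σα)²(Σα+1)) = 91.4·85.6/(177.0²·178.0) = 0.001403.

0.001403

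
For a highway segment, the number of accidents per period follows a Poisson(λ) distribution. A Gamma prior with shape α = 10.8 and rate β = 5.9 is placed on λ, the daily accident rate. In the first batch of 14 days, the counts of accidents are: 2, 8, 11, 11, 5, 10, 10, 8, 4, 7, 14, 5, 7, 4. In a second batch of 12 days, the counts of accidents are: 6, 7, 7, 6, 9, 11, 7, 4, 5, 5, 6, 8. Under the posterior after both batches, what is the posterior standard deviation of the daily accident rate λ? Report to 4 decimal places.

With a Gamma(shape α, rate β) prior, the Poisson likelihood is conjugate: the posterior is Gamma(α + ΣXᵢ, β + n).
Batch 1: sum of counts S = 106 over n = 14 days.
After batch 1: Gamma(α+S, β+n) = Gamma(10.8+106, 5.9+14) = Gamma(116.8, 19.9).
Batch 2: sum of counts S = 81 over n = 12 days.
After batch 2: Gamma(α+S, β+n) = Gamma(116.8+81, 19.9+12) = Gamma(197.8, 31.9).
SD = √α/β = √197.8/31.9 = 0.4409.

0.4409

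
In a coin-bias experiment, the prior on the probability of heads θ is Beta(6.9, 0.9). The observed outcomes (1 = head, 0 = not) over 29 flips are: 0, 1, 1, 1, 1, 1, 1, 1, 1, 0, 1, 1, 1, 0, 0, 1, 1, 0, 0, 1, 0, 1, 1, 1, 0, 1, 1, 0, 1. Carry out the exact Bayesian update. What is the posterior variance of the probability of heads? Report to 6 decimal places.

0.005202

The Beta prior is conjugate to a Binomial/Bernoulli likelihood; the update adds successes to α and failures to β.
Posterior: Beta(α+k, β+n−k) = Beta(6.9+20, 0.9+9) = Beta(26.9, 9.9).
Var = αβ/((α+β)²(α+β+1)) = 26.9·9.9/(36.8²·37.8) = 0.005202.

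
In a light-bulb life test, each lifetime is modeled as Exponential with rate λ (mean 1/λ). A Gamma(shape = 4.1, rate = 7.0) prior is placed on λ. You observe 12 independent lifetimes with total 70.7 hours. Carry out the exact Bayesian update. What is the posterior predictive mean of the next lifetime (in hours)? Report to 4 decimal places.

With a Gamma(shape α, rate β) prior on the exponential rate λ, the posterior after n observations with total T = Σxᵢ is Gamma(α+n, β+T).
Posterior: Gamma(4.1+12, 7.0+70.7) = Gamma(16.1, 77.7).
The predictive distribution for the next observation is Lomax; its mean is β/(α−1) = 77.7/15.1 = 5.1457.

5.1457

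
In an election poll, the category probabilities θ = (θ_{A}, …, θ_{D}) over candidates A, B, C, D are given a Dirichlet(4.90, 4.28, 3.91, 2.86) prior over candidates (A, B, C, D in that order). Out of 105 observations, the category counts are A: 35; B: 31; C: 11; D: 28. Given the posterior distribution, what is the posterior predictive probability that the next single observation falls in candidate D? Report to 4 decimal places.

0.2551

The Dirichlet prior is conjugate to the Multinomial likelihood: each posterior αⱼ = prior αⱼ + observed count nⱼ.
Posterior concentration: (39.90, 35.28, 14.91, 30.86), total = 120.95.
P(next = D | data) = α_{D}/Σα = 0.2551.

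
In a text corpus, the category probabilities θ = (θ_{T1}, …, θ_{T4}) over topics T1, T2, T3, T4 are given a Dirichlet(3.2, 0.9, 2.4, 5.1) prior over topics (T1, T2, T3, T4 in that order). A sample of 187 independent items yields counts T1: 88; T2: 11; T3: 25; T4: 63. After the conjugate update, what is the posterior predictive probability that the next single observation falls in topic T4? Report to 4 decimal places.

0.3429

The Dirichlet prior is conjugate to the Multinomial likelihood: each posterior αⱼ = prior αⱼ + observed count nⱼ.
Posterior concentration: (91.2, 11.9, 27.4, 68.1), total = 198.6.
P(next = T4 | data) = α_{T4}/Σα = 0.3429.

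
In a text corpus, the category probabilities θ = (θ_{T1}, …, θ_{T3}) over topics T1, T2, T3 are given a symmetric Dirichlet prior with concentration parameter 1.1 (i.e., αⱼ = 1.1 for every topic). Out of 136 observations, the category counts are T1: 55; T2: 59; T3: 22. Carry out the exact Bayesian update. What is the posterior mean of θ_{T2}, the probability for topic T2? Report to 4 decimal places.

0.4314

The Dirichlet prior is conjugate to the Multinomial likelihood: each posterior αⱼ = prior αⱼ + observed count nⱼ.
Posterior concentration: (56.1, 60.1, 23.1), total = 139.3.
E[θ_{T2}|data] = α_{T2}/Σα = 60.1/139.3 = 0.4314.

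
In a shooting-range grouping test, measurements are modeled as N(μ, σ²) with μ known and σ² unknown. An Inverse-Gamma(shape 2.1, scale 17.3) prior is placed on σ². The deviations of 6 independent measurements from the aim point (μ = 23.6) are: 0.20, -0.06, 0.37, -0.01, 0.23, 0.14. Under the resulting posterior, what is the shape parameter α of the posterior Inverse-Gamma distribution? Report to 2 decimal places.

With known mean μ and an Inverse-Gamma(α, β) prior on σ², the Normal likelihood is conjugate: posterior is Inv-Gamma(α + n/2, β + Σ(xᵢ−μ)²/2).
Σ(xᵢ−μ)² = (0.20)² + (-0.06)² + (0.37)² + (-0.01)² + (0.23)² + (0.14)² = 0.2531.
Posterior: Inv-Gamma(2.1 + 6/2, 17.3 + 0.2531/2) = Inv-Gamma(5.10, 17.42655).
Posterior α = 5.10.

5.10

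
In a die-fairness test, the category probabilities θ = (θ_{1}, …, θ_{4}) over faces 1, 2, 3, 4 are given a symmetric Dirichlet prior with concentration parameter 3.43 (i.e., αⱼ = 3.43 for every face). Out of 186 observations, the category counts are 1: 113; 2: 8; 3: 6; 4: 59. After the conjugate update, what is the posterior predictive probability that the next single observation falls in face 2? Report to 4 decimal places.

0.0572

The Dirichlet prior is conjugate to the Multinomial likelihood: each posterior αⱼ = prior αⱼ + observed count nⱼ.
Posterior concentration: (116.43, 11.43, 9.43, 62.43), total = 199.72.
P(next = 2 | data) = α_{2}/Σα = 0.0572.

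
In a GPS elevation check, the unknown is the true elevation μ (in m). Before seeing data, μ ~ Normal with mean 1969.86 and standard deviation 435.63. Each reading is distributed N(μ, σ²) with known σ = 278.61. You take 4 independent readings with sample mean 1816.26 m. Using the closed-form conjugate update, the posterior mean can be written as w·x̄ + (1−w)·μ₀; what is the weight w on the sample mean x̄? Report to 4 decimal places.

0.9072

For Normal data with known variance σ², a Normal(μ₀, σ₀²) prior on μ is conjugate. Posterior precision = 1/σ₀² + n/σ²; posterior mean is the precision-weighted average of μ₀ and x̄.
σ₀² = 435.63² = 189773.4969, σ² = 278.61² = 77623.5321. Prior precision 1/σ₀² = 1/189773.4969; data precision n/σ² = 4/77623.5321.
w = (n/σ²)/(1/σ₀² + n/σ²) = n·σ₀²/(σ² + n·σ₀²) = 4·189773.4969/(77623.5321 + 4·189773.4969) = 759093.9876/836717.5197 = 0.9072.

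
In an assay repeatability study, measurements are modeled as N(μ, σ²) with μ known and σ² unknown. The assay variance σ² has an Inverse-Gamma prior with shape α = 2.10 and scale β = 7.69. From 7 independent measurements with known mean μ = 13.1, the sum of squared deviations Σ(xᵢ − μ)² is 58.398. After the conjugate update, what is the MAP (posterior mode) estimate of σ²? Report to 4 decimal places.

With known mean μ and an Inverse-Gamma(α, β) prior on σ², the Normal likelihood is conjugate: posterior is Inv-Gamma(α + n/2, β + Σ(xᵢ−μ)²/2).
Posterior: Inv-Gamma(2.10 + 7/2, 7.69 + 58.398/2) = Inv-Gamma(5.60, 36.8890).
Mode = β/(α+1) = 36.8890/6.60 = 5.5892.

5.5892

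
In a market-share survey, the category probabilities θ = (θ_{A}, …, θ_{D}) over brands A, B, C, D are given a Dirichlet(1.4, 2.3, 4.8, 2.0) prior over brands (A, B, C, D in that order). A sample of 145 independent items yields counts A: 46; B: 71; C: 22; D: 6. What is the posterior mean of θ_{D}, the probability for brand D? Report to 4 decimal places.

0.0514

The Dirichlet prior is conjugate to the Multinomial likelihood: each posterior αⱼ = prior αⱼ + observed count nⱼ.
Posterior concentration: (47.4, 73.3, 26.8, 8.0), total = 155.5.
E[θ_{D}|data] = α_{D}/Σα = 8.0/155.5 = 0.0514.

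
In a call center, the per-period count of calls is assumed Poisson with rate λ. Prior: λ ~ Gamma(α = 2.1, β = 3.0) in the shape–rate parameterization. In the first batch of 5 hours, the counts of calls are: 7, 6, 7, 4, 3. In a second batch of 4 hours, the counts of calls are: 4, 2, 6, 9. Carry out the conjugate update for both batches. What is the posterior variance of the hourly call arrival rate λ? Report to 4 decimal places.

0.3479

With a Gamma(shape α, rate β) prior, the Poisson likelihood is conjugate: the posterior is Gamma(α + ΣXᵢ, β + n).
Batch 1: sum of counts S = 27 over n = 5 hours.
After batch 1: Gamma(α+S, β+n) = Gamma(2.1+27, 3.0+5) = Gamma(29.1, 8.0).
Batch 2: sum of counts S = 21 over n = 4 hours.
After batch 2: Gamma(α+S, β+n) = Gamma(29.1+21, 8.0+4) = Gamma(50.1, 12.0).
Var = α/β² = 50.1/12.0² = 0.3479.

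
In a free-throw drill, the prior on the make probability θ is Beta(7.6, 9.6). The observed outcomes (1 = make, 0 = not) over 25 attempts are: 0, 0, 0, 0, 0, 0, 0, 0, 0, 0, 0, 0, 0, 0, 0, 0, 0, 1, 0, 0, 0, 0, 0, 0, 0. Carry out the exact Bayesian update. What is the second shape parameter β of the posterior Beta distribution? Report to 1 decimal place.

The Beta prior is conjugate to a Binomial/Bernoulli likelihood; the update adds successes to α and failures to β.
Posterior: Beta(α+k, β+n−k) = Beta(7.6+1, 9.6+24) = Beta(8.6, 33.6).
Posterior β = 33.6.

33.6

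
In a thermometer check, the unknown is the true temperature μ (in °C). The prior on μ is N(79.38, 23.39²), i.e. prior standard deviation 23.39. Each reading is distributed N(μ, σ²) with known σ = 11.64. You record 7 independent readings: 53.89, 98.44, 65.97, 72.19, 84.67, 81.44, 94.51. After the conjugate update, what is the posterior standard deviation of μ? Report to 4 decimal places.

4.3237

For Normal data with known variance σ², a Normal(μ₀, σ₀²) prior on μ is conjugate. Posterior precision = 1/σ₀² + n/σ²; posterior mean is the precision-weighted average of μ₀ and x̄.
σ₀² = 23.39² = 547.0921, σ² = 11.64² = 135.4896; σ² + n·σ₀² = 135.4896 + 7·547.0921 = 3965.1343.
Posterior precision = 1/σ₀² + n/σ² = 1/547.0921 + 7/135.4896 = (σ² + n·σ₀²)/(σ₀²σ²) = 3965.1343/(547.0921·135.4896); posterior variance σₙ² = σ₀²σ²/(σ² + n·σ₀²) = 547.0921·135.4896/3965.1343 = 18.694270.
Posterior SD = √σₙ² = √(547.0921·135.4896/3965.1343) = 4.3237.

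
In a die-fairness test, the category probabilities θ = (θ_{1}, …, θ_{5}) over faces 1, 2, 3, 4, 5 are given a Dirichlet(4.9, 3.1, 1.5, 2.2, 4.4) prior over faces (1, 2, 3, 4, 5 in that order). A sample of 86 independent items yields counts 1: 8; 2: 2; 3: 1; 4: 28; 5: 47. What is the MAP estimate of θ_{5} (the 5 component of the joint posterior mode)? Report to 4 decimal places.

The Dirichlet prior is conjugate to the Multinomial likelihood: each posterior αⱼ = prior αⱼ + observed count nⱼ.
Posterior concentration: (12.9, 5.1, 2.5, 30.2, 51.4), total = 102.1.
Joint mode component: (α_{5}−1)/(Σα−K) = 50.4/97.1 = 0.5191.

0.5191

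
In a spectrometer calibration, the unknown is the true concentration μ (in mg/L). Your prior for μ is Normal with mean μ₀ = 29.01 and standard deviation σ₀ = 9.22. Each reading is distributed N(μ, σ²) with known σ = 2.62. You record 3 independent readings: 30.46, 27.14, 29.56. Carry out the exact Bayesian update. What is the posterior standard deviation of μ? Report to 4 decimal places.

1.4927

For Normal data with known variance σ², a Normal(μ₀, σ₀²) prior on μ is conjugate. Posterior precision = 1/σ₀² + n/σ²; posterior mean is the precision-weighted average of μ₀ and x̄.
σ₀² = 9.22² = 85.0084, σ² = 2.62² = 6.8644; σ² + n·σ₀² = 6.8644 + 3·85.0084 = 261.8896.
Posterior precision = 1/σ₀² + n/σ² = 1/85.0084 + 3/6.8644 = (σ² + n·σ₀²)/(σ₀²σ²) = 261.8896/(85.0084·6.8644); posterior variance σₙ² = σ₀²σ²/(σ² + n·σ₀²) = 85.0084·6.8644/261.8896 = 2.228159.
Posterior SD = √σₙ² = √(85.0084·6.8644/261.8896) = 1.4927.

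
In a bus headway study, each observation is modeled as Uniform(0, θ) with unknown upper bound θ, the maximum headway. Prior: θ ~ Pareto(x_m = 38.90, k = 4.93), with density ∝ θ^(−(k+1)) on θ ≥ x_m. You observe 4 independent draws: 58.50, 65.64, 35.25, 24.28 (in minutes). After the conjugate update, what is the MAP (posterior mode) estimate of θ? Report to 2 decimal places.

A Pareto(scale x_m, shape k) prior on the upper bound θ of Uniform(0, θ) is conjugate: posterior is Pareto(max(x_m, max xᵢ), k + n).
Sample maximum = 65.64; prior scale x_m = 38.90 → posterior scale = max = 65.64.
Posterior shape = 4.93 + 4 = 8.93.
The Pareto density is decreasing on [x_m, ∞), so the mode is x_m = 65.64.

65.64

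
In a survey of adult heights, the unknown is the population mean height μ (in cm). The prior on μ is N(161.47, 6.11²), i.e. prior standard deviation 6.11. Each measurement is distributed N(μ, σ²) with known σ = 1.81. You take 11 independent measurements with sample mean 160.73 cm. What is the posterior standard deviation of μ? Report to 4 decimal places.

0.5436

For Normal data with known variance σ², a Normal(μ₀, σ₀²) prior on μ is conjugate. Posterior precision = 1/σ₀² + n/σ²; posterior mean is the precision-weighted average of μ₀ and x̄.
σ₀² = 6.11² = 37.3321, σ² = 1.81² = 3.2761; σ² + n·σ₀² = 3.2761 + 11·37.3321 = 413.9292.
Posterior precision = 1/σ₀² + n/σ² = 1/37.3321 + 11/3.2761 = (σ² + n·σ₀²)/(σ₀²σ²) = 413.9292/(37.3321·3.2761); posterior variance σₙ² = σ₀²σ²/(σ² + n·σ₀²) = 37.3321·3.2761/413.9292 = 0.295470.
Posterior SD = √σₙ² = √(37.3321·3.2761/413.9292) = 0.5436.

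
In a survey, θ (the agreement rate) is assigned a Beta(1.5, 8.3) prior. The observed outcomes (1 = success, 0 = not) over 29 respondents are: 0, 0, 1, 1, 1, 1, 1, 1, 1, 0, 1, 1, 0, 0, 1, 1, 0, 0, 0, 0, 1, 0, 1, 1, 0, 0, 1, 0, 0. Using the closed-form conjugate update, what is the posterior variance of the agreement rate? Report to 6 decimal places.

The Beta prior is conjugate to a Binomial/Bernoulli likelihood; the update adds successes to α and failures to β.
Posterior: Beta(α+k, β+n−k) = Beta(1.5+15, 8.3+14) = Beta(16.5, 22.3).
Var = αβ/((α+β)²(α+β+1)) = 16.5·22.3/(38.8²·39.8) = 0.006141.

0.006141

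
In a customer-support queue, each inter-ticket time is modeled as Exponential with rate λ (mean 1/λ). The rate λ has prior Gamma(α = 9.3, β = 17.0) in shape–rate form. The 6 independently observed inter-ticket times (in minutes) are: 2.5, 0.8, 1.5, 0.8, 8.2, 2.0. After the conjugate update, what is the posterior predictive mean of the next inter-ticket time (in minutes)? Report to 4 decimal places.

With a Gamma(shape α, rate β) prior on the exponential rate λ, the posterior after n observations with total T = Σxᵢ is Gamma(α+n, β+T).
Sum of observations T = 15.8 minutes; n = 6.
Posterior: Gamma(9.3+6, 17.0+15.8) = Gamma(15.3, 32.8).
The predictive distribution for the next observation is Lomax; its mean is β/(α−1) = 32.8/14.3 = 2.2937.

2.2937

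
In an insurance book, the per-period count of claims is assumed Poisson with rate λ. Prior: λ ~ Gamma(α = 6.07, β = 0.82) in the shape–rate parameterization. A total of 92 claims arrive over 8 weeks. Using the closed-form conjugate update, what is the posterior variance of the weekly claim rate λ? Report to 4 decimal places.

1.2607

With a Gamma(shape α, rate β) prior, the Poisson likelihood is conjugate: the posterior is Gamma(α + ΣXᵢ, β + n).
Posterior: Gamma(α+S, β+n) = Gamma(6.07+92, 0.82+8) = Gamma(98.07, 8.82).
Var = α/β² = 98.07/8.82² = 1.2607.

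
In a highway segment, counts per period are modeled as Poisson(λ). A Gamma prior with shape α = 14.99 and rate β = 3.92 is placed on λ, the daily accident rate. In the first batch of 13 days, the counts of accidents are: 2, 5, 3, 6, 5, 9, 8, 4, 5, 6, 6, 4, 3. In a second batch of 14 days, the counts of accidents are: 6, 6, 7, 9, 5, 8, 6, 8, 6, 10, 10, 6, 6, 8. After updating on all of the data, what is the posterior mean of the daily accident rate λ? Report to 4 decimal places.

5.8858

With a Gamma(shape α, rate β) prior, the Poisson likelihood is conjugate: the posterior is Gamma(α + ΣXᵢ, β + n).
Batch 1: sum of counts S = 66 over n = 13 days.
After batch 1: Gamma(α+S, β+n) = Gamma(14.99+66, 3.92+13) = Gamma(80.99, 16.92).
Batch 2: sum of counts S = 101 over n = 14 days.
After batch 2: Gamma(α+S, β+n) = Gamma(80.99+101, 16.92+14) = Gamma(181.99, 30.92).
Posterior mean = α/β = 181.99/30.92 = 5.8858.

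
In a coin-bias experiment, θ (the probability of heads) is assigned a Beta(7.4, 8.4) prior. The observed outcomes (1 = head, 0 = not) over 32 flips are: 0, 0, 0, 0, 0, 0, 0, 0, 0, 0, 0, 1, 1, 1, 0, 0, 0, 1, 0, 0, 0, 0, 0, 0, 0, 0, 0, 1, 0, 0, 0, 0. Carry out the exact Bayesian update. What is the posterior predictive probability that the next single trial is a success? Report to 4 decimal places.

The Beta prior is conjugate to a Binomial/Bernoulli likelihood; the update adds successes to α and failures to β.
Posterior: Beta(α+k, β+n−k) = Beta(7.4+5, 8.4+27) = Beta(12.4, 35.4).
For a single future Bernoulli trial, P(success | data) = α/(α+β) = 0.2594.

0.2594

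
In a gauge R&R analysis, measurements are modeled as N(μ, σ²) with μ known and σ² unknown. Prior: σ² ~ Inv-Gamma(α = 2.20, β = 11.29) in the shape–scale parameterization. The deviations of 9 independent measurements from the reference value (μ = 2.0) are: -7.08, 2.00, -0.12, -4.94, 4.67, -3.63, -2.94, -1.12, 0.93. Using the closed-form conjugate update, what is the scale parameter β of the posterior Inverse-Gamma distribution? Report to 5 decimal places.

73.43655

With known mean μ and an Inverse-Gamma(α, β) prior on σ², the Normal likelihood is conjugate: posterior is Inv-Gamma(α + n/2, β + Σ(xᵢ−μ)²/2).
Σ(xᵢ−μ)² = (-7.08)² + (2.00)² + (-0.12)² + (-4.94)² + (4.67)² + (-3.63)² + (-2.94)² + (-1.12)² + (0.93)² = 124.2931.
Posterior: Inv-Gamma(2.20 + 9/2, 11.29 + 124.2931/2) = Inv-Gamma(6.70, 73.43655).
Posterior β = 73.43655.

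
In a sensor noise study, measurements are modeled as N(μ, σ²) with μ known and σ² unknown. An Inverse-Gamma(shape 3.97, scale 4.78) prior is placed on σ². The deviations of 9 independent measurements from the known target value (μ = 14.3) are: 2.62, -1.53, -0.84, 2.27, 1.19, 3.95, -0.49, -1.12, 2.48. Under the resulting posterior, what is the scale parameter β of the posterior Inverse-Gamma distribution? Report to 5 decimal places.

24.64365

With known mean μ and an Inverse-Gamma(α, β) prior on σ², the Normal likelihood is conjugate: posterior is Inv-Gamma(α + n/2, β + Σ(xᵢ−μ)²/2).
Σ(xᵢ−μ)² = (2.62)² + (-1.53)² + (-0.84)² + (2.27)² + (1.19)² + (3.95)² + (-0.49)² + (-1.12)² + (2.48)² = 39.7273.
Posterior: Inv-Gamma(3.97 + 9/2, 4.78 + 39.7273/2) = Inv-Gamma(8.47, 24.64365).
Posterior β = 24.64365.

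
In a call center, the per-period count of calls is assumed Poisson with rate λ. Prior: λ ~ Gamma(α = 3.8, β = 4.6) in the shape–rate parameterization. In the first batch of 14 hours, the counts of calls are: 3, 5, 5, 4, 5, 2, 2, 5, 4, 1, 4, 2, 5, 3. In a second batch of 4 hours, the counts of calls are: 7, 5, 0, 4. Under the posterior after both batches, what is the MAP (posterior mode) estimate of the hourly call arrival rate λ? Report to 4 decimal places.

With a Gamma(shape α, rate β) prior, the Poisson likelihood is conjugate: the posterior is Gamma(α + ΣXᵢ, β + n).
Batch 1: sum of counts S = 50 over n = 14 hours.
After batch 1: Gamma(α+S, β+n) = Gamma(3.8+50, 4.6+14) = Gamma(53.8, 18.6).
Batch 2: sum of counts S = 16 over n = 4 hours.
After batch 2: Gamma(α+S, β+n) = Gamma(53.8+16, 18.6+4) = Gamma(69.8, 22.6).
Mode of Gamma(α,β) for α≥1 is (α−1)/β = 68.8/22.6 = 3.0442.

3.0442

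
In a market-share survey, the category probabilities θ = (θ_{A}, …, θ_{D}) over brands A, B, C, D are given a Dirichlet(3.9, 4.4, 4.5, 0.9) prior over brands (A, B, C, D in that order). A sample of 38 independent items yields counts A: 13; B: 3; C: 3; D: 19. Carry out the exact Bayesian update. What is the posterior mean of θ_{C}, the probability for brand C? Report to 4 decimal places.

0.1451

The Dirichlet prior is conjugate to the Multinomial likelihood: each posterior αⱼ = prior αⱼ + observed count nⱼ.
Posterior concentration: (16.9, 7.4, 7.5, 19.9), total = 51.7.
E[θ_{C}|data] = α_{C}/Σα = 7.5/51.7 = 0.1451.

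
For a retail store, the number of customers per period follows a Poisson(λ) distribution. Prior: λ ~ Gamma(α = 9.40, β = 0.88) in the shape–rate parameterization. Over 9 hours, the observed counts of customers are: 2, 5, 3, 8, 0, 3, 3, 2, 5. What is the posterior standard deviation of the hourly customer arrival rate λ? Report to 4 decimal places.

With a Gamma(shape α, rate β) prior, the Poisson likelihood is conjugate: the posterior is Gamma(α + ΣXᵢ, β + n).
Sum of counts S = 31 over n = 9 hours.
Posterior: Gamma(α+S, β+n) = Gamma(9.40+31, 0.88+9) = Gamma(40.40, 9.88).
SD = √α/β = √40.40/9.88 = 0.6433.

0.6433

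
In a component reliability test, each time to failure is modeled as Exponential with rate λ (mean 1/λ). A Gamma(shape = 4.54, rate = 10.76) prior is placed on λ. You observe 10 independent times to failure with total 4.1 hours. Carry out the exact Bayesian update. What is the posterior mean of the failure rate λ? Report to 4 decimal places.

With a Gamma(shape α, rate β) prior on the exponential rate λ, the posterior after n observations with total T = Σxᵢ is Gamma(α+n, β+T).
Posterior: Gamma(4.54+10, 10.76+4.1) = Gamma(14.54, 14.86).
Posterior mean of λ = α/β = 14.54/14.86 = 0.9785.

0.9785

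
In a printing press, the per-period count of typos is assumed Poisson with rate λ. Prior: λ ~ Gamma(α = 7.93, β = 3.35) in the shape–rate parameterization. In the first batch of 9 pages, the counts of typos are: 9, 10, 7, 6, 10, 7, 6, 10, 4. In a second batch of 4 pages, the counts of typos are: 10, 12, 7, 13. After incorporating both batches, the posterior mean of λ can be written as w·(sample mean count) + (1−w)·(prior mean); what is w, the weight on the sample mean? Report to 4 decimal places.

With a Gamma(shape α, rate β) prior, the Poisson likelihood is conjugate: the posterior is Gamma(α + ΣXᵢ, β + n).
Total number of pages: n = 9 + 4 = 13.
Posterior mean = (α₀+S)/(β₀+n) = [n/(β₀+n)]·(S/n) + [β₀/(β₀+n)]·(α₀/β₀), so only n and β₀ enter the weight.
Weight on data w = n/(β₀+n) = 13/(3.35+13) = 13/16.35 = 0.7951.

0.7951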